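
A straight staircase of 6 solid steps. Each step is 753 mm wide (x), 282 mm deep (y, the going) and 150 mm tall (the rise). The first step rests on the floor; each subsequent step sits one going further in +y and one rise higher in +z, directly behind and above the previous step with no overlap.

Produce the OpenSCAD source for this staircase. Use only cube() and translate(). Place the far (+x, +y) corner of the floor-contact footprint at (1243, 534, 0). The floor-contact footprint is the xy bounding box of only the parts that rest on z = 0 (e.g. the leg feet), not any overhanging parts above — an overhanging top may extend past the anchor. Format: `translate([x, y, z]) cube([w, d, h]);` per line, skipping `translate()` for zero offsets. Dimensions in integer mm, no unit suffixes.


translate([490, 252, 0]) cube([753, 282, 150]);
translate([490, 534, 150]) cube([753, 282, 150]);
translate([490, 816, 300]) cube([753, 282, 150]);
translate([490, 1098, 450]) cube([753, 282, 150]);
translate([490, 1380, 600]) cube([753, 282, 150]);
translate([490, 1662, 750]) cube([753, 282, 150]);


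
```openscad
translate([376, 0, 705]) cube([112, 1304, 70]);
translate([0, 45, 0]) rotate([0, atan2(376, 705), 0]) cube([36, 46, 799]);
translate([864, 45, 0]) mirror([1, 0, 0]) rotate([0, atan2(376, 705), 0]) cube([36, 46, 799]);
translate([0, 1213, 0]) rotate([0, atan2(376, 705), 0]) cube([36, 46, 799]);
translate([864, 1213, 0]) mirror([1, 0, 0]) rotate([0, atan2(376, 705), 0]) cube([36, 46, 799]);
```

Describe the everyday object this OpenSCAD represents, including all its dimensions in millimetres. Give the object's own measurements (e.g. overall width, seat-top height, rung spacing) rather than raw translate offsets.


A sawhorse. A 112×1304×70 mm beam (x, y, z) sits on two A-frame leg pairs. Each pair is two raked legs of 36×46 mm section (46 mm along y) splaying symmetrically in x. Each leg rises 705 mm vertically over 376 mm of horizontal reach and is 799 mm long along its own axis. Every leg's outer bottom edge rests on the floor and its outer top edge meets a bottom edge of the beam — the left legs (tilting toward +x) meet the beam's −x bottom edge, the right legs (their mirror images, tilting toward −x) meet its +x bottom edge — so the leg tops tuck under the beam, the beam's underside is 705 mm above the floor, and the feet are 864 mm apart outside-to-outside with the beam centred between them. The two leg pairs are set in 45 mm from either end of the beam.


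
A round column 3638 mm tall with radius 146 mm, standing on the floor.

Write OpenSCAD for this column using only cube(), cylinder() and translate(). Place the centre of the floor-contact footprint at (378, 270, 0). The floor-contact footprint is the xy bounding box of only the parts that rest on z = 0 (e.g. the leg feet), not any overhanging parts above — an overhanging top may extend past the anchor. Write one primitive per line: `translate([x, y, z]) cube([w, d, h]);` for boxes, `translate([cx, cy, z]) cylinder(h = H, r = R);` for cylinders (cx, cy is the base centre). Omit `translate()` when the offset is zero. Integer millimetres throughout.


translate([378, 270, 0]) cylinder(h = 3638, r = 146);


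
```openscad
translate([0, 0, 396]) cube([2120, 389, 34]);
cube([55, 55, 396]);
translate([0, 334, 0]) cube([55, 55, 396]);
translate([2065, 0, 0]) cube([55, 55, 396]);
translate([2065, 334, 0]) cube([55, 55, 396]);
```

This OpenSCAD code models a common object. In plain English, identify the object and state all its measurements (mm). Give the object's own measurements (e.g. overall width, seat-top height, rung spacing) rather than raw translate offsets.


A long wooden bench with a 2120 mm (x) × 389 mm (y) seat, 34 mm thick, its top surface 430 mm above the floor. Four 55 mm square legs at the seat corners, flush with the edges, run from z = 0 to the seat underside.


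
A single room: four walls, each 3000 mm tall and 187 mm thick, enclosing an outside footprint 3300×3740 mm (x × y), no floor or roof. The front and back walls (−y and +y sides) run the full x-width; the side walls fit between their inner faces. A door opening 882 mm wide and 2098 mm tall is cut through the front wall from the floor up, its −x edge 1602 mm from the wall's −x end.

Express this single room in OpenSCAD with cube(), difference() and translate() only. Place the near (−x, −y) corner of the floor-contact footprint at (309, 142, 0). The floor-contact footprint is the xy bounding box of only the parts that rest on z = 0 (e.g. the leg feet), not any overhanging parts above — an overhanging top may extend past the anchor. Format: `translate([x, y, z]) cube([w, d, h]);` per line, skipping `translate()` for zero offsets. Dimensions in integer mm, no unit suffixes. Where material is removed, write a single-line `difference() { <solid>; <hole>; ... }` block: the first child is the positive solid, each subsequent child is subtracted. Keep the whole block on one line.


difference() { translate([309, 142, 0]) cube([3300, 187, 3000]); translate([1911, 142, 0]) cube([882, 187, 2098]); }
translate([309, 3695, 0]) cube([3300, 187, 3000]);
translate([309, 329, 0]) cube([187, 3366, 3000]);
translate([3422, 329, 0]) cube([187, 3366, 3000]);


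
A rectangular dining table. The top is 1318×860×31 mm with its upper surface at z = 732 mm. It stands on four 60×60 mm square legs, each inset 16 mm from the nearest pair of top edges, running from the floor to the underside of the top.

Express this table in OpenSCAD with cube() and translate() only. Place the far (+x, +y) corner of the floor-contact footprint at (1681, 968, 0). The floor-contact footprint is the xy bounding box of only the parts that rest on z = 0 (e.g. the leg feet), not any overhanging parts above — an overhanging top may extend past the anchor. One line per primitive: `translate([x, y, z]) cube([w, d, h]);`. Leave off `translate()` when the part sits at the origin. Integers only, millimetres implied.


translate([379, 124, 701]) cube([1318, 860, 31]);
translate([395, 140, 0]) cube([60, 60, 701]);
translate([1621, 140, 0]) cube([60, 60, 701]);
translate([395, 908, 0]) cube([60, 60, 701]);
translate([1621, 908, 0]) cube([60, 60, 701]);


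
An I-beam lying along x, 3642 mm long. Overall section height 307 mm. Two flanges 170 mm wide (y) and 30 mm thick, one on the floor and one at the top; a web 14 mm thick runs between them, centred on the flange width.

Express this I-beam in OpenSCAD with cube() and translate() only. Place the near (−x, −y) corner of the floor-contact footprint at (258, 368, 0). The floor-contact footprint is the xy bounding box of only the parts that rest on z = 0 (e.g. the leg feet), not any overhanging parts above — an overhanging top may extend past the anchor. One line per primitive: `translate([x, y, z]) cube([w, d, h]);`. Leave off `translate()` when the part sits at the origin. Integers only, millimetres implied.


translate([258, 368, 0]) cube([3642, 170, 30]);
translate([258, 446, 30]) cube([3642, 14, 247]);
translate([258, 368, 277]) cube([3642, 170, 30]);


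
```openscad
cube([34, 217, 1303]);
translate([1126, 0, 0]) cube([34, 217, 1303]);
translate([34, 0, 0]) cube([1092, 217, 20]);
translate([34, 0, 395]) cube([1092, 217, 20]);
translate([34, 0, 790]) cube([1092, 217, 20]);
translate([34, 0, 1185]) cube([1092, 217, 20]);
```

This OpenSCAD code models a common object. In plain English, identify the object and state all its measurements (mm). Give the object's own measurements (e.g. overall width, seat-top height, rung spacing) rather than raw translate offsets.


An open bookshelf. Two side panels, each 34 mm thick, 217 mm deep and 1303 mm tall, stand 1160 mm apart (outside-to-outside). Between them sit 4 shelves, each 20 mm thick and 217 mm deep, spanning the full gap between the sides. The bottom shelf rests on the floor (its underside at z = 0) and the clear gap between one shelf's top and the next shelf's underside is 375 mm.


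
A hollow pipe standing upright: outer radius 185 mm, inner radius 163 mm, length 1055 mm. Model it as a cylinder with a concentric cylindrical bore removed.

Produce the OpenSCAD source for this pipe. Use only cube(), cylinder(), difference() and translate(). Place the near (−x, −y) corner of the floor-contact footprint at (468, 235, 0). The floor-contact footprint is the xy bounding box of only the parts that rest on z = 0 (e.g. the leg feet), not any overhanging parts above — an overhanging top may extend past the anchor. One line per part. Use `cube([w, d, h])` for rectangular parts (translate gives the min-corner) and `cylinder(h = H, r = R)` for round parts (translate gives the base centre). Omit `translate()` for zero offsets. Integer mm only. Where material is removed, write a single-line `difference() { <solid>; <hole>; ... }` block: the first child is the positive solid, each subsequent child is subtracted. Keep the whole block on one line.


difference() { translate([653, 420, 0]) cylinder(h = 1055, r = 185); translate([653, 420, 0]) cylinder(h = 1055, r = 163); }


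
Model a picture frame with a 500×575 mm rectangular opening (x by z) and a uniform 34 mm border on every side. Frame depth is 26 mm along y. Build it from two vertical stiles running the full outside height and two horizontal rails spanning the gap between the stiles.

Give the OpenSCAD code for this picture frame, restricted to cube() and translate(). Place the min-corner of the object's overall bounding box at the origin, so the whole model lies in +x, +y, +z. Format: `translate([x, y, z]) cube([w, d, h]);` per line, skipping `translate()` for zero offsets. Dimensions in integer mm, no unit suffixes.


cube([34, 26, 643]);
translate([534, 0, 0]) cube([34, 26, 643]);
translate([34, 0, 0]) cube([500, 26, 34]);
translate([34, 0, 609]) cube([500, 26, 34]);


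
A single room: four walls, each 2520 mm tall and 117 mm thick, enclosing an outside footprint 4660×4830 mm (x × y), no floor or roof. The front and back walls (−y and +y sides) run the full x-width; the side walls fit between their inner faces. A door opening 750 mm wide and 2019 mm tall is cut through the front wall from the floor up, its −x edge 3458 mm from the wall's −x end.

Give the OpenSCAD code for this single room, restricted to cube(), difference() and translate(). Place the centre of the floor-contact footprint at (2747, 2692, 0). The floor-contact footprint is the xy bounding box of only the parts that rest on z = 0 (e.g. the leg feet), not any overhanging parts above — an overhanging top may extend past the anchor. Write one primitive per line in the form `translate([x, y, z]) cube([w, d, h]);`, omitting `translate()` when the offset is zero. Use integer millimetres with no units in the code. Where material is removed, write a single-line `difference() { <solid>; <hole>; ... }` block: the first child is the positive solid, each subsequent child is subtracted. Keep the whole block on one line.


difference() { translate([417, 277, 0]) cube([4660, 117, 2520]); translate([3875, 277, 0]) cube([750, 117, 2019]); }
translate([417, 4990, 0]) cube([4660, 117, 2520]);
translate([417, 394, 0]) cube([117, 4596, 2520]);
translate([4960, 394, 0]) cube([117, 4596, 2520]);


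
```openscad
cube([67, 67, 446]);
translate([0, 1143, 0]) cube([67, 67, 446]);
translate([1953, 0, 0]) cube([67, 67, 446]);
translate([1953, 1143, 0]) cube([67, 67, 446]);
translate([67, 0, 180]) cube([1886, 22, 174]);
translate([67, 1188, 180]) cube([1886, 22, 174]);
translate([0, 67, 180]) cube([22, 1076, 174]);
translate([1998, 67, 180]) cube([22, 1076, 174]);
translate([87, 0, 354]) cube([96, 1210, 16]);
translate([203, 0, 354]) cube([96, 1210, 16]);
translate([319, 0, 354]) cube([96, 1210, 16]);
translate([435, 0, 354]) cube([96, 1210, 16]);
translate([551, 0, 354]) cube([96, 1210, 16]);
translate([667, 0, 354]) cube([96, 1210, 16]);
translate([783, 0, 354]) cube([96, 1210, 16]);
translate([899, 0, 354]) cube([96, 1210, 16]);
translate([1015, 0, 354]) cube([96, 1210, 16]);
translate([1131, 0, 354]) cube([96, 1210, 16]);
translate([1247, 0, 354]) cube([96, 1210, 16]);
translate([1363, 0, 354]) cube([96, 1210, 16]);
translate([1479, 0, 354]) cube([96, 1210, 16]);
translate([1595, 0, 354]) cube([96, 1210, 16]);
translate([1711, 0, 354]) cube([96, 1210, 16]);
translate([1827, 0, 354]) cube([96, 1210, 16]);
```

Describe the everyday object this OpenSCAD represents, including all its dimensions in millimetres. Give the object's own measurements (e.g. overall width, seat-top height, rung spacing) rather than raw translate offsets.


A bed frame 2020 mm long (x) by 1210 mm wide (y). Four 67×67 mm corner posts, 446 mm tall, at the corners of the footprint. Four rails of 22 mm thickness and 174 mm height run between adjacent posts with their undersides at z = 180 mm, their outer faces flush with the outside of the frame (the two x-running rails run between the posts' inner faces; the two y-running rails run between the posts' inner faces). 16 slats, each 96 mm wide (x) and 16 mm thick, lie across the top of the two x-running rails, running the full 1210 mm width of the frame in y; along x they sit between the end posts with a 20 mm gap after the −x posts and between neighbouring slats, leaving 30 mm before the +x posts.


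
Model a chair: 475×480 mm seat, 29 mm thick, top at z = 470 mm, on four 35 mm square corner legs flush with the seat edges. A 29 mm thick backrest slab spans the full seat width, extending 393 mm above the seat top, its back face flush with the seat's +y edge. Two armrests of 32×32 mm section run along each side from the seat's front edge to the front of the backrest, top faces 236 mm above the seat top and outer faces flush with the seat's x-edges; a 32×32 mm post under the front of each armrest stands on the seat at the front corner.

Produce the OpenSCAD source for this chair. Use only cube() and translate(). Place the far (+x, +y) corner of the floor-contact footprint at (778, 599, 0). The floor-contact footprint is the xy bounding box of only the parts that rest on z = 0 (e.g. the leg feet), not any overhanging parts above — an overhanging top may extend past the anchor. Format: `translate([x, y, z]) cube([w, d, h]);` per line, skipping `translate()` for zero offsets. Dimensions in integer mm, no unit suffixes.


translate([303, 119, 441]) cube([475, 480, 29]);
translate([303, 119, 0]) cube([35, 35, 441]);
translate([743, 119, 0]) cube([35, 35, 441]);
translate([303, 564, 0]) cube([35, 35, 441]);
translate([743, 564, 0]) cube([35, 35, 441]);
translate([303, 570, 470]) cube([475, 29, 393]);
translate([303, 119, 674]) cube([32, 451, 32]);
translate([746, 119, 674]) cube([32, 451, 32]);
translate([303, 119, 470]) cube([32, 32, 204]);
translate([746, 119, 470]) cube([32, 32, 204]);


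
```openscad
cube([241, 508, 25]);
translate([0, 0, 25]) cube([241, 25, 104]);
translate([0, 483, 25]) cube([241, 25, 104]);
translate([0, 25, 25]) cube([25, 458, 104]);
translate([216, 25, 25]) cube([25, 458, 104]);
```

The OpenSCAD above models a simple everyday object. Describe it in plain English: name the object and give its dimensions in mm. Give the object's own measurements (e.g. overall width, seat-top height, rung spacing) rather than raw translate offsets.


An open-topped rectangular box: outside dimensions 241×508×129 mm, with a uniform wall and base thickness of 25 mm. The base is a full 241×508 slab on the floor; four walls sit on top of the base. The front and back walls (the −y and +y sides) span the full width; the two side walls fit between them.


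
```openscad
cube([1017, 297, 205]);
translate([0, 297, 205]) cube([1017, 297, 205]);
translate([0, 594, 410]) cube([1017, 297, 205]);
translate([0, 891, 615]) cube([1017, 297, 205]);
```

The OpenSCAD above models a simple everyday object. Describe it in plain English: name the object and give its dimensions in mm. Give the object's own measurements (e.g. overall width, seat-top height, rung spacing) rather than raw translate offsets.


A straight staircase of 4 solid steps. Each step is 1017 mm wide (x), 297 mm deep (y, the going) and 205 mm tall (the rise). The first step rests on the floor; each subsequent step sits one going further in +y and one rise higher in +z, directly behind and above the previous step with no overlap.


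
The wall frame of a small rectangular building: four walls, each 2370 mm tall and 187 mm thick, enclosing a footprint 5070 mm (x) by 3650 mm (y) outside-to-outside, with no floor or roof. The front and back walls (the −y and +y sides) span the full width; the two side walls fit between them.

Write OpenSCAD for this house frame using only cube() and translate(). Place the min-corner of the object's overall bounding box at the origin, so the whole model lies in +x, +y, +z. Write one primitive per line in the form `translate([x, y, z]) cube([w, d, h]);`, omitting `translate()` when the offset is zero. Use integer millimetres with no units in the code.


cube([5070, 187, 2370]);
translate([0, 3463, 0]) cube([5070, 187, 2370]);
translate([0, 187, 0]) cube([187, 3276, 2370]);
translate([4883, 187, 0]) cube([187, 3276, 2370]);


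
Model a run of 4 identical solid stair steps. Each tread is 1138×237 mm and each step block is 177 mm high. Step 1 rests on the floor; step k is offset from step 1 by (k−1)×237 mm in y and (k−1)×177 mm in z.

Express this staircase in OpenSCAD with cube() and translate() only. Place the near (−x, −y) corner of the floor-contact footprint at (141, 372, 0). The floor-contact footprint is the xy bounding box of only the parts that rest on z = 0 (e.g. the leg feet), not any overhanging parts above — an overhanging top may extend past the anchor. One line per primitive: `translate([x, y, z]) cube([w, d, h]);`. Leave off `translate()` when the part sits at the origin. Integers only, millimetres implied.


translate([141, 372, 0]) cube([1138, 237, 177]);
translate([141, 609, 177]) cube([1138, 237, 177]);
translate([141, 846, 354]) cube([1138, 237, 177]);
translate([141, 1083, 531]) cube([1138, 237, 177]);


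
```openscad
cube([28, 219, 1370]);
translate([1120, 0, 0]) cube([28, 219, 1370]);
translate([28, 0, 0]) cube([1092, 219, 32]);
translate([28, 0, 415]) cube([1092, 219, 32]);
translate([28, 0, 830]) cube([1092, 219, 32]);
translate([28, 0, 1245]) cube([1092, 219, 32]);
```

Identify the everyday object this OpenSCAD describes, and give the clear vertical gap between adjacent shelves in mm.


A bookshelf. The clear shelf gap is 383 mm.

Two tall side panels with 4 horizontal boards between them — a bookshelf. The first two shelf undersides are at z = 0 and z = 415; with shelf thickness 32, the clear gap is 415 − 0 − 32 = 383 mm.


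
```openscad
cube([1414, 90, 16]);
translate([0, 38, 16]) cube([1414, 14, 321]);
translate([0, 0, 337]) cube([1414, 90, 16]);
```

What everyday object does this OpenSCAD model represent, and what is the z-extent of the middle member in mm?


An I-beam. The web height is 321 mm.

Two wide flanges with a thin centred web — an I-beam. Overall 353 mm minus two 16 mm flanges gives a web of 353 − 2·16 = 321 mm.


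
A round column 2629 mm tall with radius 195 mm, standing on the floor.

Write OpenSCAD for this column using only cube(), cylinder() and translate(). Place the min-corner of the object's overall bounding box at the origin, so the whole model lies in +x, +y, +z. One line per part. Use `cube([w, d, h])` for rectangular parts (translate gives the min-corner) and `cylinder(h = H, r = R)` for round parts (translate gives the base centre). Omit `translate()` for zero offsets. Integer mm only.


translate([195, 195, 0]) cylinder(h = 2629, r = 195);


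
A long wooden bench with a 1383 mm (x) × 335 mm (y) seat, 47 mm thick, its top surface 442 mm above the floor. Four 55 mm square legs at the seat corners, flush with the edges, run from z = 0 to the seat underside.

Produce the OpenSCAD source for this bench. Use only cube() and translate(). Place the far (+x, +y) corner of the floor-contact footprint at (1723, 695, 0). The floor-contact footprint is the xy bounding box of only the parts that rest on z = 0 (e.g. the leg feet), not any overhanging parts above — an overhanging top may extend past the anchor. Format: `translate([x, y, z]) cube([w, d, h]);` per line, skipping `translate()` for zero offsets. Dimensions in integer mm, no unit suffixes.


translate([340, 360, 395]) cube([1383, 335, 47]);
translate([340, 360, 0]) cube([55, 55, 395]);
translate([340, 640, 0]) cube([55, 55, 395]);
translate([1668, 360, 0]) cube([55, 55, 395]);
translate([1668, 640, 0]) cube([55, 55, 395]);


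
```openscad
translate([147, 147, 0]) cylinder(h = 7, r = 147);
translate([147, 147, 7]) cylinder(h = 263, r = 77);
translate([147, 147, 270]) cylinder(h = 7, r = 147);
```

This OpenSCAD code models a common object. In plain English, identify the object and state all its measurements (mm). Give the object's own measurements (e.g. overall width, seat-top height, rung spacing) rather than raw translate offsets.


A spool: two coaxial disc flanges of radius 147 mm and thickness 7 mm, joined by a core cylinder of radius 77 mm and height 263 mm. The lower flange rests on z = 0 and the three cylinders share a vertical axis.


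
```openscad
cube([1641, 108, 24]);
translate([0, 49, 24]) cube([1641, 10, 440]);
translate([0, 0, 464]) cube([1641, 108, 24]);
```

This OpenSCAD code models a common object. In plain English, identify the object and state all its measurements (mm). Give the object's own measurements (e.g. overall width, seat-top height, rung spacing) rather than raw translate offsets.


An I-beam lying along x, 1641 mm long. Overall section height 488 mm. Two flanges 108 mm wide (y) and 24 mm thick, one on the floor and one at the top; a web 10 mm thick runs between them, centred on the flange width.


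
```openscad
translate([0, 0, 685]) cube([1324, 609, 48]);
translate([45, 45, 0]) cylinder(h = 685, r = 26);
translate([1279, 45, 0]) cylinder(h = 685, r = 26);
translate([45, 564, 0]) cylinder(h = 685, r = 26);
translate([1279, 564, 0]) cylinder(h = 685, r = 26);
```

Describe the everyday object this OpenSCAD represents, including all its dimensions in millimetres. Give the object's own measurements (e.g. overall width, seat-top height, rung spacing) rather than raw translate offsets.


A table: top 1324 mm (x) × 609 mm (y), 48 mm thick, upper face at z = 733 mm, on four round legs of 52 mm diameter, each leg's bounding box inset 19 mm from the nearest pair of top edges from z = 0 to the bottom of the top.


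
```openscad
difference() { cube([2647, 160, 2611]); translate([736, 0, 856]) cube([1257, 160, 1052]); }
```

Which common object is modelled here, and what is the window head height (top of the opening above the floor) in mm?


A wall with a window opening. The window head height is 1908 mm.

A wall with a rectangular opening subtracted — a window. Sill at z = 856, opening 1052 mm tall, so the head is at 856 + 1052 = 1908 mm.


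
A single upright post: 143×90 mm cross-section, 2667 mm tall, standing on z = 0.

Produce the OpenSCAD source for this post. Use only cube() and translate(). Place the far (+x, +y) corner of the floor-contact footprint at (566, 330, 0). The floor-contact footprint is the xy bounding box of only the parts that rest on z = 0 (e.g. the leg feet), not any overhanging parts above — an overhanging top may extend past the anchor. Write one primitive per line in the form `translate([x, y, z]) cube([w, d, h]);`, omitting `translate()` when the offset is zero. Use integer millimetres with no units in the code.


translate([423, 240, 0]) cube([143, 90, 2667]);


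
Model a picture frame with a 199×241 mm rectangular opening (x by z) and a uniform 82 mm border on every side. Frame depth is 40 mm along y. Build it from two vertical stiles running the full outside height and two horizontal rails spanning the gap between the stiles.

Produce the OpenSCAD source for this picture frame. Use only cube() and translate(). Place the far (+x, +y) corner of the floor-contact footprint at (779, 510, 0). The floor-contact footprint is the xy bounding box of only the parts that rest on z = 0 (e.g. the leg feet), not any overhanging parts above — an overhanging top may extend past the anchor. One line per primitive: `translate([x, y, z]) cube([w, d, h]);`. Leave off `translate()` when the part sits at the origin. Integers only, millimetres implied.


translate([416, 470, 0]) cube([82, 40, 405]);
translate([697, 470, 0]) cube([82, 40, 405]);
translate([498, 470, 0]) cube([199, 40, 82]);
translate([498, 470, 323]) cube([199, 40, 82]);


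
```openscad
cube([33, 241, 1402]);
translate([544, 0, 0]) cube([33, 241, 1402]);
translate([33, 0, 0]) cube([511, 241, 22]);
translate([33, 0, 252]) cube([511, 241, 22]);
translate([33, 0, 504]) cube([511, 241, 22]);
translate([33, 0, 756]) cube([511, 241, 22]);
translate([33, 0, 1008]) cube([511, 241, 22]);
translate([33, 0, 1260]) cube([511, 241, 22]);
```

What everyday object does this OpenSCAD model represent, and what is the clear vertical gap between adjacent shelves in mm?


A bookshelf. The clear shelf gap is 230 mm.

Two tall side panels with 6 horizontal boards between them — a bookshelf. The first two shelf undersides are at z = 0 and z = 252; with shelf thickness 22, the clear gap is 252 − 0 − 22 = 230 mm.


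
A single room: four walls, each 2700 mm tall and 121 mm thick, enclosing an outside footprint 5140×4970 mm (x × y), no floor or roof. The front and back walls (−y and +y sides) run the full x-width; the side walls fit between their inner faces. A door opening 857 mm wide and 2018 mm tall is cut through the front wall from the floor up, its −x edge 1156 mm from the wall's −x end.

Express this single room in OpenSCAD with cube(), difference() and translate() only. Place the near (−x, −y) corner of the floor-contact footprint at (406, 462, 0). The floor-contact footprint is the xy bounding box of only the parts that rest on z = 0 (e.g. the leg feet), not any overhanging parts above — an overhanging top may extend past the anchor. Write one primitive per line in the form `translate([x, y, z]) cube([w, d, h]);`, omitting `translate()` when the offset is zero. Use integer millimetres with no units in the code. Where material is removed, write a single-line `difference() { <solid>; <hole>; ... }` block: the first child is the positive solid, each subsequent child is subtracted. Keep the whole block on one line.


difference() { translate([406, 462, 0]) cube([5140, 121, 2700]); translate([1562, 462, 0]) cube([857, 121, 2018]); }
translate([406, 5311, 0]) cube([5140, 121, 2700]);
translate([406, 583, 0]) cube([121, 4728, 2700]);
translate([5425, 583, 0]) cube([121, 4728, 2700]);


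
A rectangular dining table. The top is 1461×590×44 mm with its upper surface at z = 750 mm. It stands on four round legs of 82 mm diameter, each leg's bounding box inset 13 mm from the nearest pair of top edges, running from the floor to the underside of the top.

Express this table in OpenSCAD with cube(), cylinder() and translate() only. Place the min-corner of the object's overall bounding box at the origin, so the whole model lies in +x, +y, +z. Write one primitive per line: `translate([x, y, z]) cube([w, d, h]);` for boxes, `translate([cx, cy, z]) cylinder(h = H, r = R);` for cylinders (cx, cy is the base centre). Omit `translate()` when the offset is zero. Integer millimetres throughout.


// leg_h = 750 - 44 = 706
translate([0, 0, 706]) cube([1461, 590, 44]);
translate([54, 54, 0]) cylinder(h = 706, r = 41);
translate([1407, 54, 0]) cylinder(h = 706, r = 41);
translate([54, 536, 0]) cylinder(h = 706, r = 41);
translate([1407, 536, 0]) cylinder(h = 706, r = 41);


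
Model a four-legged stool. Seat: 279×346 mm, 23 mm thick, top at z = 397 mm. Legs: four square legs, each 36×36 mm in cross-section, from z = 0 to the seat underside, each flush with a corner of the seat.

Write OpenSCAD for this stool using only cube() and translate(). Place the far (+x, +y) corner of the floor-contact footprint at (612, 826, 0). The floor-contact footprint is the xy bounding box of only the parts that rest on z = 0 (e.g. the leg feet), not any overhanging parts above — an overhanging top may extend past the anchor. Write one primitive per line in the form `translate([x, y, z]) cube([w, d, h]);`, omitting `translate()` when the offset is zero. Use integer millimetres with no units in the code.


translate([333, 480, 374]) cube([279, 346, 23]);
translate([333, 480, 0]) cube([36, 36, 374]);
translate([576, 480, 0]) cube([36, 36, 374]);
translate([333, 790, 0]) cube([36, 36, 374]);
translate([576, 790, 0]) cube([36, 36, 374]);


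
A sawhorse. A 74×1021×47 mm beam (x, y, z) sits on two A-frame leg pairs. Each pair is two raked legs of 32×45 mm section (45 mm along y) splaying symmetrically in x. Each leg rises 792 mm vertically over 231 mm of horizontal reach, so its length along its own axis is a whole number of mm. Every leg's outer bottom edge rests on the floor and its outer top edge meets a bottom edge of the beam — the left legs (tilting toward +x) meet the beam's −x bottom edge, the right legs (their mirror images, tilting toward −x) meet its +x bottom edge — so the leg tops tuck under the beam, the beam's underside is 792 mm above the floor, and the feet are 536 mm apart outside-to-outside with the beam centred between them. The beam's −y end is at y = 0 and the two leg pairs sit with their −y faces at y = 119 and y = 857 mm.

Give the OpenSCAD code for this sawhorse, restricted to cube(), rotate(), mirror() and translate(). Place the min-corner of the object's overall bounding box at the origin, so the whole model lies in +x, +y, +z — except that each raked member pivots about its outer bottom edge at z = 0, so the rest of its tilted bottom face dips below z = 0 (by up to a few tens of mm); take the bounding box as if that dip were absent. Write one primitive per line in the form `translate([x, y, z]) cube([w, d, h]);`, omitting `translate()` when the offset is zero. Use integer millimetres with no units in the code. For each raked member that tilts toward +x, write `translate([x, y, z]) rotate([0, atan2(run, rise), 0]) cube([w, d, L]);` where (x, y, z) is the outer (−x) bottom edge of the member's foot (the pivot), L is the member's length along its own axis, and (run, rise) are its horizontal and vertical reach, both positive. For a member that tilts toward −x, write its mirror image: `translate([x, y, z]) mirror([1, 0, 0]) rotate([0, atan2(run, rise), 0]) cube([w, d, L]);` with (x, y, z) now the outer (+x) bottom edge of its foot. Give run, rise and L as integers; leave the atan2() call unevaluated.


translate([231, 0, 792]) cube([74, 1021, 47]);
translate([0, 119, 0]) rotate([0, atan2(231, 792), 0]) cube([32, 45, 825]);
translate([536, 119, 0]) mirror([1, 0, 0]) rotate([0, atan2(231, 792), 0]) cube([32, 45, 825]);
translate([0, 857, 0]) rotate([0, atan2(231, 792), 0]) cube([32, 45, 825]);
translate([536, 857, 0]) mirror([1, 0, 0]) rotate([0, atan2(231, 792), 0]) cube([32, 45, 825]);


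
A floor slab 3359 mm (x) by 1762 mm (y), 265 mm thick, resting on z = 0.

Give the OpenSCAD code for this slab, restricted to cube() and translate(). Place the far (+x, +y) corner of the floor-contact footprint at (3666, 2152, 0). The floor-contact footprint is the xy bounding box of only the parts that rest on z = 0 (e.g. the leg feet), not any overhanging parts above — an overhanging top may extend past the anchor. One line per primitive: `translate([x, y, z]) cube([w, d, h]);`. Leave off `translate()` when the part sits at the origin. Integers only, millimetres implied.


translate([307, 390, 0]) cube([3359, 1762, 265]);


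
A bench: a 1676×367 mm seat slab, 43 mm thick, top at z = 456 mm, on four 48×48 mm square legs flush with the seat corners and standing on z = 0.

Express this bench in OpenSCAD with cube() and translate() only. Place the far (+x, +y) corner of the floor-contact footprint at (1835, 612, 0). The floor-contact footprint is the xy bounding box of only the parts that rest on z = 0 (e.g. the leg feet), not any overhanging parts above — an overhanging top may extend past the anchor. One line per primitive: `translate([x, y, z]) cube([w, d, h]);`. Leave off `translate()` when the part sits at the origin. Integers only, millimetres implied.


// leg_h = 456 − 43 = 413
translate([159, 245, 413]) cube([1676, 367, 43]);
translate([159, 245, 0]) cube([48, 48, 413]);
translate([159, 564, 0]) cube([48, 48, 413]);
translate([1787, 245, 0]) cube([48, 48, 413]);
translate([1787, 564, 0]) cube([48, 48, 413]);


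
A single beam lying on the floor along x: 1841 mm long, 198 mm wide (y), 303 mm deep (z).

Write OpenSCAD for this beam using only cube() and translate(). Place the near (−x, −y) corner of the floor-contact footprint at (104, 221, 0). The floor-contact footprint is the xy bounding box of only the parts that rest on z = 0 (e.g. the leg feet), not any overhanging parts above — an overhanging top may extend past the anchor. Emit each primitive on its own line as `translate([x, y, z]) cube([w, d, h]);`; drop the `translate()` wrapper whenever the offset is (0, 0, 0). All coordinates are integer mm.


translate([104, 221, 0]) cube([1841, 198, 303]);


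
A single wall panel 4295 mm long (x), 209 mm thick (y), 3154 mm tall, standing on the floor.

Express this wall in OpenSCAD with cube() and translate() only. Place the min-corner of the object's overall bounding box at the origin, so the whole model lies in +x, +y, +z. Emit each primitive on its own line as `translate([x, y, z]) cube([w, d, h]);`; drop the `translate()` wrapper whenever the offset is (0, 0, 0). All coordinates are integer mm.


cube([4295, 209, 3154]);


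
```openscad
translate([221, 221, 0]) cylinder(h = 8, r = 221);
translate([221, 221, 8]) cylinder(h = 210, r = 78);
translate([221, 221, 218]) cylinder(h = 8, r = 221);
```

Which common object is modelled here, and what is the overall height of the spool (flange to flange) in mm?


A spool. The overall height is 226 mm.

Three coaxial cylinders, large–small–large — a spool. Two 8 mm flanges and a 210 mm core give 8 + 210 + 8 = 226 mm.


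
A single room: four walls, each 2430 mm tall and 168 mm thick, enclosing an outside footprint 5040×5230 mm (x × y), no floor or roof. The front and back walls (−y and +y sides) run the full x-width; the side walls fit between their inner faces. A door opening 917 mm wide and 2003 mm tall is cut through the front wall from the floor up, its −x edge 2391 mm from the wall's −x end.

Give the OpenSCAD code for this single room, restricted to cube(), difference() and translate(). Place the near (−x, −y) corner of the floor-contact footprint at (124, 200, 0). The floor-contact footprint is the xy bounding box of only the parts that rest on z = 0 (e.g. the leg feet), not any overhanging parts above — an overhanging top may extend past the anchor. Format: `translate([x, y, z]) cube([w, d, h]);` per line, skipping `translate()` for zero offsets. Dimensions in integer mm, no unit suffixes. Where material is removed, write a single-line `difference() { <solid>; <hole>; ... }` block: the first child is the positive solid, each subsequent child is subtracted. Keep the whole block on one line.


difference() { translate([124, 200, 0]) cube([5040, 168, 2430]); translate([2515, 200, 0]) cube([917, 168, 2003]); }
translate([124, 5262, 0]) cube([5040, 168, 2430]);
translate([124, 368, 0]) cube([168, 4894, 2430]);
translate([4996, 368, 0]) cube([168, 4894, 2430]);


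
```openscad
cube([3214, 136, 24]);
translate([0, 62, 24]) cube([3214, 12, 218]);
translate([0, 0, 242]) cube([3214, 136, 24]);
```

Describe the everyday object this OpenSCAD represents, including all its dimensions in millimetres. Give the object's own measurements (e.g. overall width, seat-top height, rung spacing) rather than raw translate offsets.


An I-beam lying along x, 3214 mm long. Overall section height 266 mm. Two flanges 136 mm wide (y) and 24 mm thick, one on the floor and one at the top; a web 12 mm thick runs between them, centred on the flange width.


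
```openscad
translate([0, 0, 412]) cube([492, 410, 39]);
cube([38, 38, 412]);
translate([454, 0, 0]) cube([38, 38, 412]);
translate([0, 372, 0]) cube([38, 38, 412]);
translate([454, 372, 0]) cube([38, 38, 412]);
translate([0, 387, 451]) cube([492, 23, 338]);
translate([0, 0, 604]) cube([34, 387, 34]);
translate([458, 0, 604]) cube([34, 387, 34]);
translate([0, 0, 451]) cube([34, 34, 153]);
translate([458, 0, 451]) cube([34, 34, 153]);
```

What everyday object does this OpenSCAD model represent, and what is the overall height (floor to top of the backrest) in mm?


A chair. The overall height is 789 mm.

A slab on four corner posts with a tall panel at the back — a chair. The seat slab sits at z = 412 with thickness 39, and the 338 mm backrest starts at the seat top, so the overall height is 412 + 39 + 338 = 789 mm.


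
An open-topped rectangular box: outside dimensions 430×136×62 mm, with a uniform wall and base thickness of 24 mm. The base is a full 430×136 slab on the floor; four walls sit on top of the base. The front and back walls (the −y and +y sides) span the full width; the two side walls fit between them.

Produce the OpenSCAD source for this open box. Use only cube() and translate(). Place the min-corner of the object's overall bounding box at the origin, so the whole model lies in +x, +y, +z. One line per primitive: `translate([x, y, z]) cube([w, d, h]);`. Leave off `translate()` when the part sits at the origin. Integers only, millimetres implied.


cube([430, 136, 24]);
translate([0, 0, 24]) cube([430, 24, 38]);
translate([0, 112, 24]) cube([430, 24, 38]);
translate([0, 24, 24]) cube([24, 88, 38]);
translate([406, 24, 24]) cube([24, 88, 38]);


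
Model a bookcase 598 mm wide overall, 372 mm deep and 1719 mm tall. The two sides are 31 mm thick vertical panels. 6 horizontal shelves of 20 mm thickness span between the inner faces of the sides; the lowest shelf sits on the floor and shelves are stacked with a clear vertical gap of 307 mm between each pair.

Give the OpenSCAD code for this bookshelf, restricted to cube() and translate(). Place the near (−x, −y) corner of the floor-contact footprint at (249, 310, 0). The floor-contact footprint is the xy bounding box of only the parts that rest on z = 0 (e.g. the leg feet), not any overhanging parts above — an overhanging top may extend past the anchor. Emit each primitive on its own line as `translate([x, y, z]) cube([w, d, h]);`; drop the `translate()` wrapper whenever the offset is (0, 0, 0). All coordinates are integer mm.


translate([249, 310, 0]) cube([31, 372, 1719]);
translate([816, 310, 0]) cube([31, 372, 1719]);
translate([280, 310, 0]) cube([536, 372, 20]);
translate([280, 310, 327]) cube([536, 372, 20]);
translate([280, 310, 654]) cube([536, 372, 20]);
translate([280, 310, 981]) cube([536, 372, 20]);
translate([280, 310, 1308]) cube([536, 372, 20]);
translate([280, 310, 1635]) cube([536, 372, 20]);


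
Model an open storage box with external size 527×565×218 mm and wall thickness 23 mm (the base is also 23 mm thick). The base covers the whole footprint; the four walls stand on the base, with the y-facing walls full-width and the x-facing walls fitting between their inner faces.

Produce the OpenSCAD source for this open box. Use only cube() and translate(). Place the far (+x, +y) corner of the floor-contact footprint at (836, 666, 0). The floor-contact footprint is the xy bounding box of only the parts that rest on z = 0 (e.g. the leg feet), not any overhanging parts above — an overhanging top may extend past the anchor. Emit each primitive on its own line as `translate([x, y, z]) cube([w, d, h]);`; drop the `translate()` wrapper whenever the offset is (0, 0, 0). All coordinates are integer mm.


translate([309, 101, 0]) cube([527, 565, 23]);
translate([309, 101, 23]) cube([527, 23, 195]);
translate([309, 643, 23]) cube([527, 23, 195]);
translate([309, 124, 23]) cube([23, 519, 195]);
translate([813, 124, 23]) cube([23, 519, 195]);
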